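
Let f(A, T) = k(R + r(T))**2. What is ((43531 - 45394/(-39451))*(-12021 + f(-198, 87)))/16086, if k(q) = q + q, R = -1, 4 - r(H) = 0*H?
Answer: -6860960565625/211536262 ≈ -32434.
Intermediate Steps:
r(H) = 4 (r(H) = 4 - 0*H = 4 - 1*0 = 4 + 0 = 4)
k(q) = 2*q
f(A, T) = 36 (f(A, T) = (2*(-1 + 4))**2 = (2*3)**2 = 6**2 = 36)
((43531 - 45394/(-39451))*(-12021 + f(-198, 87)))/16086 = ((43531 - 45394/(-39451))*(-12021 + 36))/16086 = ((43531 - 45394*(-1/39451))*(-11985))*(1/16086) = ((43531 + 45394/39451)*(-11985))*(1/16086) = ((1717386875/39451)*(-11985))*(1/16086) = -20582881696875/39451*1/16086 = -6860960565625/211536262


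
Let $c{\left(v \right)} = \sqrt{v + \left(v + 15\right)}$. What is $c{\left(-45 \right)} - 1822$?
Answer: $-1822 + 5 i \sqrt{3} \approx -1822.0 + 8.6602 i$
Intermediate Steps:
$c{\left(v \right)} = \sqrt{15 + 2 v}$ ($c{\left(v \right)} = \sqrt{v + \left(15 + v\right)} = \sqrt{15 + 2 v}$)
$c{\left(-45 \right)} - 1822 = \sqrt{15 + 2 \left(-45\right)} - 1822 = \sqrt{15 - 90} - 1822 = \sqrt{-75} - 1822 = 5 i \sqrt{3} - 1822 = -1822 + 5 i \sqrt{3}$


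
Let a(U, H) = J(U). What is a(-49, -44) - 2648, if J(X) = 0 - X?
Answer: -2599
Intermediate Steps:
J(X) = -X
a(U, H) = -U
a(-49, -44) - 2648 = -1*(-49) - 2648 = 49 - 2648 = -2599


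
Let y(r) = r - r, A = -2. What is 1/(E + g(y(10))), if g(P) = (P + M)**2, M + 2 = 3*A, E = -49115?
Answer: -1/49051 ≈ -2.0387e-5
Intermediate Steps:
M = -8 (M = -2 + 3*(-2) = -2 - 6 = -8)
y(r) = 0
g(P) = (-8 + P)**2 (g(P) = (P - 8)**2 = (-8 + P)**2)
1/(E + g(y(10))) = 1/(-49115 + (-8 + 0)**2) = 1/(-49115 + (-8)**2) = 1/(-49115 + 64) = 1/(-49051) = -1/49051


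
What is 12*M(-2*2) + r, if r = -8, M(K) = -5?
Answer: -68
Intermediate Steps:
12*M(-2*2) + r = 12*(-5) - 8 = -60 - 8 = -68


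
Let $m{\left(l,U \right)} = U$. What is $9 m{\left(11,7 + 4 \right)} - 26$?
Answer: $73$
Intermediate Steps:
$9 m{\left(11,7 + 4 \right)} - 26 = 9 \left(7 + 4\right) - 26 = 9 \cdot 11 - 26 = 99 - 26 = 73$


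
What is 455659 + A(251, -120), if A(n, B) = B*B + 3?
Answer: 470062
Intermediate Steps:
A(n, B) = 3 + B**2 (A(n, B) = B**2 + 3 = 3 + B**2)
455659 + A(251, -120) = 455659 + (3 + (-120)**2) = 455659 + (3 + 14400) = 455659 + 14403 = 470062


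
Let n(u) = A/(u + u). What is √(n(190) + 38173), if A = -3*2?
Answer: √1378044730/190 ≈ 195.38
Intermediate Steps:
A = -6
n(u) = -3/u (n(u) = -6/(u + u) = -6*1/(2*u) = -3/u)
√(n(190) + 38173) = √(-3/190 + 38173) = √(7252867/190) = √1378044730/190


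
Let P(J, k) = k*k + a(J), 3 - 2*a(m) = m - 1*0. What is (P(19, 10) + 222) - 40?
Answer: 274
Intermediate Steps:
a(m) = 3/2 - m/2 (a(m) = 3/2 - (m - 1*0)/2 = 3/2 - (m + 0)/2 = 3/2 - m/2)
P(J, k) = 3/2 + k² - J/2 (P(J, k) = k*k + (3/2 - J/2) = k² + (3/2 - J/2) = 3/2 + k² - J/2)
(P(19, 10) + 222) - 40 = ((3/2 + 10² - ½*19) + 222) - 40 = ((3/2 + 100 - 19/2) + 222) - 40 = (92 + 222) - 40 = 314 - 40 = 274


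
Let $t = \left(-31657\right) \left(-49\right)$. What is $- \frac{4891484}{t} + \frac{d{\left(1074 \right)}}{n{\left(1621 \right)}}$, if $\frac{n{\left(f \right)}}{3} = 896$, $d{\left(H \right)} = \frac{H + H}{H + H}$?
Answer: $- \frac{1878108257}{595658112} \approx -3.153$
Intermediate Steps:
$d{\left(H \right)} = 1$ ($d{\left(H \right)} = \frac{2 H}{2 H} = 2 H \frac{1}{2 H} = 1$)
$n{\left(f \right)} = 2688$ ($n{\left(f \right)} = 3 \cdot 896 = 2688$)
$t = 1551193$
$- \frac{4891484}{t} + \frac{d{\left(1074 \right)}}{n{\left(1621 \right)}} = - \frac{4891484}{1551193} + 1 \cdot \frac{1}{2688} = \left(-4891484\right) \frac{1}{1551193} + 1 \cdot \frac{1}{2688} = - \frac{4891484}{1551193} + \frac{1}{2688} = - \frac{1878108257}{595658112}$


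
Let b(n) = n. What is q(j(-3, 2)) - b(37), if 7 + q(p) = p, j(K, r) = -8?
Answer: -52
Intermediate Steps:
q(p) = -7 + p
q(j(-3, 2)) - b(37) = (-7 - 8) - 1*37 = -15 - 37 = -52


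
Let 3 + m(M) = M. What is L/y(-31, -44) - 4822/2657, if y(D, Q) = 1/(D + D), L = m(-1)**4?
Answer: -42176726/2657 ≈ -15874.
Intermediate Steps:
m(M) = -3 + M
L = 256 (L = (-3 - 1)**4 = (-4)**4 = 256)
y(D, Q) = 1/(2*D)
L/y(-31, -44) - 4822/2657 = 256/(((1/2)/(-31))) - 4822/2657 = 256/(((1/2)*(-1/31))) - 4822*1/2657 = 256/(-1/62) - 4822/2657 = 256*(-62) - 4822/2657 = -15872 - 4822/2657 = -42176726/2657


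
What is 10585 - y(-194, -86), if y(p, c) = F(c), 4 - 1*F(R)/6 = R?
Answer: 10045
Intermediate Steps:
F(R) = 24 - 6*R
y(p, c) = 24 - 6*c
10585 - y(-194, -86) = 10585 - (24 - 6*(-86)) = 10585 - (24 + 516) = 10585 - 1*540 = 10585 - 540 = 10045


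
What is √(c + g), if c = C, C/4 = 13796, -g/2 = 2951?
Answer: √49282 ≈ 222.00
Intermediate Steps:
g = -5902 (g = -2*2951 = -5902)
C = 55184 (C = 4*13796 = 55184)
c = 55184
√(c + g) = √(55184 - 5902) = √49282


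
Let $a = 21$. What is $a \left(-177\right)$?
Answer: $-3717$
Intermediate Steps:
$a \left(-177\right) = 21 \left(-177\right) = -3717$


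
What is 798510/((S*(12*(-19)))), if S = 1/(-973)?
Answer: 129491705/38 ≈ 3.4077e+6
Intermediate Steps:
S = -1/973 ≈ -0.0010277
798510/((S*(12*(-19)))) = 798510/((-12*(-19)/973)) = 798510/((-1/973*(-228))) = 798510/(228/973) = 798510*(973/228) = 129491705/38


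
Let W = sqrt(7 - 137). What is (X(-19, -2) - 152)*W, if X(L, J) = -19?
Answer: -171*I*sqrt(130) ≈ -1949.7*I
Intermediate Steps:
W = I*sqrt(130) (W = sqrt(-130) = I*sqrt(130) ≈ 11.402*I)
(X(-19, -2) - 152)*W = (-19 - 152)*(I*sqrt(130)) = -171*I*sqrt(130)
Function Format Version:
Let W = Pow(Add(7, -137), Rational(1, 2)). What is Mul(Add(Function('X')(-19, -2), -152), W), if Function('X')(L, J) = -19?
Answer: Mul(-171, I, Pow(130, Rational(1, 2))) ≈ Mul(-1949.7, I)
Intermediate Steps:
W = Mul(I, Pow(130, Rational(1, 2))) (W = Pow(-130, Rational(1, 2)) = Mul(I, Pow(130, Rational(1, 2))) ≈ Mul(11.402, I))
Mul(Add(Function('X')(-19, -2), -152), W) = Mul(Add(-19, -152), Mul(I, Pow(130, Rational(1, 2)))) = Mul(-171, Mul(I, Pow(130, Rational(1, 2)))) = Mul(-171, I, Pow(130, Rational(1, 2)))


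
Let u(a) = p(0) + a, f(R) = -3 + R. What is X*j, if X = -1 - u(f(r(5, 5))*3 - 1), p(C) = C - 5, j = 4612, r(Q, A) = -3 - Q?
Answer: 175256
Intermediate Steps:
p(C) = -5 + C
u(a) = -5 + a (u(a) = (-5 + 0) + a = -5 + a)
X = 38 (X = -1 - (-5 + ((-3 + (-3 - 1*5))*3 - 1)) = -1 - (-5 + ((-3 + (-3 - 5))*3 - 1)) = -1 - (-5 + ((-3 - 8)*3 - 1)) = -1 - (-5 + (-11*3 - 1)) = -1 - (-5 + (-33 - 1)) = -1 - (-5 - 34) = -1 - 1*(-39) = -1 + 39 = 38)
X*j = 38*4612 = 175256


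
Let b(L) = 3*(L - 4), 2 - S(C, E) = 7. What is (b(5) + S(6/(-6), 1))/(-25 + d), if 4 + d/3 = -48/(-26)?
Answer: 26/409 ≈ 0.063570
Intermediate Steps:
d = -84/13 (d = -12 + 3*(-48/(-26)) = -12 + 3*(-48*(-1/26)) = -12 + 3*(24/13) = -12 + 72/13 = -84/13 ≈ -6.4615)
S(C, E) = -5 (S(C, E) = 2 - 1*7 = 2 - 7 = -5)
b(L) = -12 + 3*L (b(L) = 3*(-4 + L) = -12 + 3*L)
(b(5) + S(6/(-6), 1))/(-25 + d) = ((-12 + 3*5) - 5)/(-25 - 84/13) = ((-12 + 15) - 5)/(-409/13) = -13*(3 - 5)/409 = -13/409*(-2) = 26/409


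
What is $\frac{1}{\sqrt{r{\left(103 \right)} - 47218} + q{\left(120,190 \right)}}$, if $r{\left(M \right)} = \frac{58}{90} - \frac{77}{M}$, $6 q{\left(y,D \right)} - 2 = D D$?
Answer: $\frac{27888795}{168025735423} - \frac{6 i \sqrt{28177698155}}{168025735423} \approx 0.00016598 - 5.9942 \cdot 10^{-6} i$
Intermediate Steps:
$q{\left(y,D \right)} = \frac{1}{3} + \frac{D^{2}}{6}$ ($q{\left(y,D \right)} = \frac{1}{3} + \frac{D D}{6} = \frac{1}{3} + \frac{D^{2}}{6}$)
$r{\left(M \right)} = \frac{29}{45} - \frac{77}{M}$ ($r{\left(M \right)} = 58 \cdot \frac{1}{90} - \frac{77}{M} = \frac{29}{45} - \frac{77}{M}$)
$\frac{1}{\sqrt{r{\left(103 \right)} - 47218} + q{\left(120,190 \right)}} = \frac{1}{\sqrt{\left(\frac{29}{45} - \frac{77}{103}\right) - 47218} + \left(\frac{1}{3} + \frac{190^{2}}{6}\right)} = \frac{1}{\sqrt{\left(\frac{29}{45} - \frac{77}{103}\right) - 47218} + \left(\frac{1}{3} + \frac{1}{6} \cdot 36100\right)} = \frac{1}{\sqrt{\left(\frac{29}{45} - \frac{77}{103}\right) - 47218} + \left(\frac{1}{3} + \frac{18050}{3}\right)} = \frac{1}{\sqrt{- \frac{478}{4635} - 47218} + 6017} = \frac{1}{\sqrt{- \frac{218855908}{4635}} + 6017} = \frac{1}{\frac{2 i \sqrt{28177698155}}{1545} + 6017} = \frac{1}{6017 + \frac{2 i \sqrt{28177698155}}{1545}}$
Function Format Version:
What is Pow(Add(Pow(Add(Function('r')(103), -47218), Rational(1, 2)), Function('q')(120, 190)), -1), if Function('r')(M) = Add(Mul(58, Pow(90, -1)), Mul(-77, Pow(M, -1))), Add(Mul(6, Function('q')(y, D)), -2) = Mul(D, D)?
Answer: Add(Rational(27888795, 168025735423), Mul(Rational(-6, 168025735423), I, Pow(28177698155, Rational(1, 2)))) ≈ Add(0.00016598, Mul(-5.9942e-6, I))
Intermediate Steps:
Function('q')(y, D) = Add(Rational(1, 3), Mul(Rational(1, 6), Pow(D, 2))) (Function('q')(y, D) = Add(Rational(1, 3), Mul(Rational(1, 6), Mul(D, D))) = Add(Rational(1, 3), Mul(Rational(1, 6), Pow(D, 2))))
Function('r')(M) = Add(Rational(29, 45), Mul(-77, Pow(M, -1))) (Function('r')(M) = Add(Mul(58, Rational(1, 90)), Mul(-77, Pow(M, -1))) = Add(Rational(29, 45), Mul(-77, Pow(M, -1))))
Pow(Add(Pow(Add(Function('r')(103), -47218), Rational(1, 2)), Function('q')(120, 190)), -1) = Pow(Add(Pow(Add(Add(Rational(29, 45), Mul(-77, Pow(103, -1))), -47218), Rational(1, 2)), Add(Rational(1, 3), Mul(Rational(1, 6), Pow(190, 2)))), -1) = Pow(Add(Pow(Add(Add(Rational(29, 45), Mul(-77, Rational(1, 103))), -47218), Rational(1, 2)), Add(Rational(1, 3), Mul(Rational(1, 6), 36100))), -1) = Pow(Add(Pow(Add(Add(Rational(29, 45), Rational(-77, 103)), -47218), Rational(1, 2)), Add(Rational(1, 3), Rational(18050, 3))), -1) = Pow(Add(Pow(Add(Rational(-478, 4635), -47218), Rational(1, 2)), 6017), -1) = Pow(Add(Pow(Rational(-218855908, 4635), Rational(1, 2)), 6017), -1) = Pow(Add(Mul(Rational(2, 1545), I, Pow(28177698155, Rational(1, 2))), 6017), -1) = Pow(Add(6017, Mul(Rational(2, 1545), I, Pow(28177698155, Rational(1, 2)))), -1)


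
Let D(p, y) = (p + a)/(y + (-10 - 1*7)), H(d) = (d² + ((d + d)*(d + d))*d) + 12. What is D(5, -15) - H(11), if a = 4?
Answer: -174633/32 ≈ -5457.3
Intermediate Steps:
H(d) = 12 + d² + 4*d³ (H(d) = (d² + ((2*d)*(2*d))*d) + 12 = (d² + (4*d²)*d) + 12 = (d² + 4*d³) + 12 = 12 + d² + 4*d³)
D(p, y) = (4 + p)/(-17 + y) (D(p, y) = (p + 4)/(y + (-10 - 1*7)) = (4 + p)/(y + (-10 - 7)) = (4 + p)/(y - 17) = (4 + p)/(-17 + y))
D(5, -15) - H(11) = (4 + 5)/(-17 - 15) - (12 + 11² + 4*11³) = 9/(-32) - (12 + 121 + 4*1331) = -1/32*9 - (12 + 121 + 5324) = -9/32 - 1*5457 = -9/32 - 5457 = -174633/32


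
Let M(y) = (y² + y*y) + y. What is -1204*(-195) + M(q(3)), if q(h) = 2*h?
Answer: 234858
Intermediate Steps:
M(y) = y + 2*y² (M(y) = (y² + y²) + y = 2*y² + y = y + 2*y²)
-1204*(-195) + M(q(3)) = -1204*(-195) + (2*3)*(1 + 2*(2*3)) = 234780 + 6*(1 + 2*6) = 234780 + 6*(1 + 12) = 234780 + 6*13 = 234780 + 78 = 234858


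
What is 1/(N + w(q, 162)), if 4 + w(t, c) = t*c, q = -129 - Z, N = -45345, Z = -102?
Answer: -1/49723 ≈ -2.0111e-5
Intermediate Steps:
q = -27 (q = -129 - 1*(-102) = -129 + 102 = -27)
w(t, c) = -4 + c*t (w(t, c) = -4 + t*c = -4 + c*t)
1/(N + w(q, 162)) = 1/(-45345 + (-4 + 162*(-27))) = 1/(-45345 + (-4 - 4374)) = 1/(-45345 - 4378) = 1/(-49723) = -1/49723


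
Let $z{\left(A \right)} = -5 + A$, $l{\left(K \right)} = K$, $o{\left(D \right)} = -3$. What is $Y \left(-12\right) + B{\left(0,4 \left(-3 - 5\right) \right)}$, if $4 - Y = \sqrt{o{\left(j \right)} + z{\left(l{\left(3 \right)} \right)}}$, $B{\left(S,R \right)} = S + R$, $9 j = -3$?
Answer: $-80 + 12 i \sqrt{5} \approx -80.0 + 26.833 i$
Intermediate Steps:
$j = - \frac{1}{3}$ ($j = \frac{1}{9} \left(-3\right) = - \frac{1}{3} \approx -0.33333$)
$B{\left(S,R \right)} = R + S$
$Y = 4 - i \sqrt{5}$ ($Y = 4 - \sqrt{-3 + \left(-5 + 3\right)} = 4 - \sqrt{-3 - 2} = 4 - \sqrt{-5} = 4 - i \sqrt{5} \approx 4.0 - 2.2361 i$)
$Y \left(-12\right) + B{\left(0,4 \left(-3 - 5\right) \right)} = \left(4 - i \sqrt{5}\right) \left(-12\right) + \left(4 \left(-3 - 5\right) + 0\right) = \left(-48 + 12 i \sqrt{5}\right) + \left(4 \left(-8\right) + 0\right) = \left(-48 + 12 i \sqrt{5}\right) + \left(-32 + 0\right) = \left(-48 + 12 i \sqrt{5}\right) - 32 = -80 + 12 i \sqrt{5}$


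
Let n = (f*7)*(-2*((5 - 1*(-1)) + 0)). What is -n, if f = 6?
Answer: 504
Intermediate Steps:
n = -504 (n = (6*7)*(-2*((5 - 1*(-1)) + 0)) = 42*(-2*((5 + 1) + 0)) = 42*(-2*(6 + 0)) = 42*(-2*6) = 42*(-12) = -504)
-n = -1*(-504) = 504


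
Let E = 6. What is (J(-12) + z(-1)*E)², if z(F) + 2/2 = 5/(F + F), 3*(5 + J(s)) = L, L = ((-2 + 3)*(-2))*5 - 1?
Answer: 7921/9 ≈ 880.11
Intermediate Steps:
L = -11 (L = (1*(-2))*5 - 1 = -2*5 - 1 = -10 - 1 = -11)
J(s) = -26/3 (J(s) = -5 + (⅓)*(-11) = -5 - 11/3 = -26/3)
z(F) = -1 + 5/(2*F) (z(F) = -1 + 5/(F + F) = -1 + 5/(2*F))
(J(-12) + z(-1)*E)² = (-26/3 + ((5/2 - 1*(-1))/(-1))*6)² = (-26/3 - (5/2 + 1)*6)² = (-26/3 - 1*7/2*6)² = (-26/3 - 7/2*6)² = (-26/3 - 21)² = (-89/3)² = 7921/9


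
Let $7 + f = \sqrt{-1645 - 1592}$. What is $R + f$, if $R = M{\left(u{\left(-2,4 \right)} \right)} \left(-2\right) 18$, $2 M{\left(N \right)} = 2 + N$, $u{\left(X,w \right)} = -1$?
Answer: $-25 + i \sqrt{3237} \approx -25.0 + 56.895 i$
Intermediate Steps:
$M{\left(N \right)} = 1 + \frac{N}{2}$ ($M{\left(N \right)} = \frac{2 + N}{2} = 1 + \frac{N}{2}$)
$R = -18$ ($R = \left(1 + \frac{1}{2} \left(-1\right)\right) \left(-2\right) 18 = \left(1 - \frac{1}{2}\right) \left(-2\right) 18 = \frac{1}{2} \left(-2\right) 18 = \left(-1\right) 18 = -18$)
$f = -7 + i \sqrt{3237}$ ($f = -7 + \sqrt{-1645 - 1592} = -7 + \sqrt{-3237} = -7 + i \sqrt{3237} \approx -7.0 + 56.895 i$)
$R + f = -18 - \left(7 - i \sqrt{3237}\right) = -25 + i \sqrt{3237}$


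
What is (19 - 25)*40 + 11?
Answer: -229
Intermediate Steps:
(19 - 25)*40 + 11 = -6*40 + 11 = -240 + 11 = -229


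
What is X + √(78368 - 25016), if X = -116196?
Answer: -116196 + 6*√1482 ≈ -1.1597e+5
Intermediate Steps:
X + √(78368 - 25016) = -116196 + √(78368 - 25016) = -116196 + √53352 = -116196 + 6*√1482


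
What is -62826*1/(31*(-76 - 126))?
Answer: 31413/3131 ≈ 10.033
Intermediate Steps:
-62826*1/(31*(-76 - 126)) = -62826/((-202*31)) = -62826/(-6262) = -62826*(-1/6262) = 31413/3131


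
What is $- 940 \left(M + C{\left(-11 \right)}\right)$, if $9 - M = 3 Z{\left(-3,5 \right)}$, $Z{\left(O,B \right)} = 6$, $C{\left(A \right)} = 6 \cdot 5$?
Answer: $-19740$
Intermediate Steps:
$C{\left(A \right)} = 30$
$M = -9$ ($M = 9 - 3 \cdot 6 = 9 - 18 = -9$)
$- 940 \left(M + C{\left(-11 \right)}\right) = - 940 \left(-9 + 30\right) = \left(-940\right) 21 = -19740$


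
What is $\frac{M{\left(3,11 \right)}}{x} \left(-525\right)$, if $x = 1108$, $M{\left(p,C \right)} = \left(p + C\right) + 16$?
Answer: $- \frac{7875}{554} \approx -14.215$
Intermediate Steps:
$M{\left(p,C \right)} = 16 + C + p$ ($M{\left(p,C \right)} = \left(C + p\right) + 16 = 16 + C + p$)
$\frac{M{\left(3,11 \right)}}{x} \left(-525\right) = \frac{16 + 11 + 3}{1108} \left(-525\right) = 30 \cdot \frac{1}{1108} \left(-525\right) = \frac{15}{554} \left(-525\right) = - \frac{7875}{554}$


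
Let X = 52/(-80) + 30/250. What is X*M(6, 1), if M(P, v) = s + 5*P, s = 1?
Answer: -1643/100 ≈ -16.430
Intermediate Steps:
X = -53/100 (X = 52*(-1/80) + 30*(1/250) = -13/20 + 3/25 = -53/100 ≈ -0.53000)
M(P, v) = 1 + 5*P
X*M(6, 1) = -53*(1 + 5*6)/100 = -53*(1 + 30)/100 = -53/100*31 = -1643/100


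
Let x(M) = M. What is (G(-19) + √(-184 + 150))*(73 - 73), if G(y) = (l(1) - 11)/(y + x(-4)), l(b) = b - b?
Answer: 0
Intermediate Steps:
l(b) = 0
G(y) = -11/(-4 + y) (G(y) = (0 - 11)/(y - 4) = -11/(-4 + y))
(G(-19) + √(-184 + 150))*(73 - 73) = (-11/(-4 - 19) + √(-184 + 150))*(73 - 73) = (-11/(-23) + √(-34))*0 = (-11*(-1/23) + I*√34)*0 = (11/23 + I*√34)*0 = 0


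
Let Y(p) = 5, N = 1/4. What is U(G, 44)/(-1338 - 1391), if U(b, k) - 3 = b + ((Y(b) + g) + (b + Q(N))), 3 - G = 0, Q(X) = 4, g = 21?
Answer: -39/2729 ≈ -0.014291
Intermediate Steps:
N = ¼ ≈ 0.25000
G = 3 (G = 3 - 1*0 = 3 + 0 = 3)
U(b, k) = 33 + 2*b (U(b, k) = 3 + (b + ((5 + 21) + (b + 4))) = 3 + (b + (26 + (4 + b))) = 3 + (b + (30 + b)) = 3 + (30 + 2*b) = 33 + 2*b)
U(G, 44)/(-1338 - 1391) = (33 + 2*3)/(-1338 - 1391) = (33 + 6)/(-2729) = -1/2729*39 = -39/2729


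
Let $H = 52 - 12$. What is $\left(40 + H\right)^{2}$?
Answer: $6400$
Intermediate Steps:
$H = 40$
$\left(40 + H\right)^{2} = \left(40 + 40\right)^{2} = 80^{2} = 6400$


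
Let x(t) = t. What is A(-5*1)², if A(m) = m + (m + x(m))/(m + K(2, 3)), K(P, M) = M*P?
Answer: 225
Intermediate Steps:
A(m) = m + 2*m/(6 + m) (A(m) = m + (m + m)/(m + 3*2) = m + (2*m)/(m + 6) = m + (2*m)/(6 + m) = m + 2*m/(6 + m))
A(-5*1)² = ((-5*1)*(8 - 5*1)/(6 - 5*1))² = (-5*(8 - 5)/(6 - 5))² = (-5*3/1)² = (-5*1*3)² = (-15)² = 225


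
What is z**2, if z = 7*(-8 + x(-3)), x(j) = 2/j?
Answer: 33124/9 ≈ 3680.4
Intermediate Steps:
z = -182/3 (z = 7*(-8 + 2/(-3)) = 7*(-8 + 2*(-1/3)) = 7*(-8 - 2/3) = 7*(-26/3) = -182/3 ≈ -60.667)
z**2 = (-182/3)**2 = 33124/9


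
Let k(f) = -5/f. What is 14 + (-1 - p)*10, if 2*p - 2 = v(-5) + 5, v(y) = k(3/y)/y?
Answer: -68/3 ≈ -22.667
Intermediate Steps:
v(y) = -5/3 (v(y) = (-5*y/3)/y = -5/3)
p = 8/3 (p = 1 + (-5/3 + 5)/2 = 1 + (½)*(10/3) = 1 + 5/3 = 8/3 ≈ 2.6667)
14 + (-1 - p)*10 = 14 + (-1 - 1*8/3)*10 = 14 + (-1 - 8/3)*10 = 14 - 11/3*10 = 14 - 110/3 = -68/3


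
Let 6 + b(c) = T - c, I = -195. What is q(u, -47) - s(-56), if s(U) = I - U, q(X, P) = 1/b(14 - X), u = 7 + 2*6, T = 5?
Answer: 557/4 ≈ 139.25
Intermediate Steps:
u = 19 (u = 7 + 12 = 19)
b(c) = -1 - c (b(c) = -6 + (5 - c) = -1 - c)
q(X, P) = 1/(-15 + X) (q(X, P) = 1/(-1 - (14 - X)) = 1/(-1 + (-14 + X)) = 1/(-15 + X))
s(U) = -195 - U
q(u, -47) - s(-56) = 1/(-15 + 19) - (-195 - 1*(-56)) = 1/4 - (-195 + 56) = ¼ - 1*(-139) = ¼ + 139 = 557/4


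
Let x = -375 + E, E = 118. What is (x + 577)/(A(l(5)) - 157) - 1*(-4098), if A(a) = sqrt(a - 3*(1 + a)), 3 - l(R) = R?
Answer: 159742/39 ≈ 4095.9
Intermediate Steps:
l(R) = 3 - R
A(a) = sqrt(-3 - 2*a) (A(a) = sqrt(a + (-3 - 3*a)) = sqrt(-3 - 2*a))
x = -257 (x = -375 + 118 = -257)
(x + 577)/(A(l(5)) - 157) - 1*(-4098) = (-257 + 577)/(sqrt(-3 - 2*(3 - 1*5)) - 157) - 1*(-4098) = 320/(sqrt(-3 - 2*(3 - 5)) - 157) + 4098 = 320/(sqrt(-3 - 2*(-2)) - 157) + 4098 = 320/(sqrt(-3 + 4) - 157) + 4098 = 320/(sqrt(1) - 157) + 4098 = 320/(1 - 157) + 4098 = 320/(-156) + 4098 = 320*(-1/156) + 4098 = -80/39 + 4098 = 159742/39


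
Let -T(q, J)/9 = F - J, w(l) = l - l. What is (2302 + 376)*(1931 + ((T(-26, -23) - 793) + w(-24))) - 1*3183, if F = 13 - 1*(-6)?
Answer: 2032097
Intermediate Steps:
F = 19 (F = 13 + 6 = 19)
w(l) = 0
T(q, J) = -171 + 9*J (T(q, J) = -9*(19 - J) = -171 + 9*J)
(2302 + 376)*(1931 + ((T(-26, -23) - 793) + w(-24))) - 1*3183 = (2302 + 376)*(1931 + (((-171 + 9*(-23)) - 793) + 0)) - 1*3183 = 2678*(1931 + (((-171 - 207) - 793) + 0)) - 3183 = 2678*(1931 + ((-378 - 793) + 0)) - 3183 = 2678*(1931 + (-1171 + 0)) - 3183 = 2678*(1931 - 1171) - 3183 = 2678*760 - 3183 = 2035280 - 3183 = 2032097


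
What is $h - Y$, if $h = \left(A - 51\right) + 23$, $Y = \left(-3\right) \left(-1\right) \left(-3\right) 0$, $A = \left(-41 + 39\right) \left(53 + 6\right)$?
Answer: $-146$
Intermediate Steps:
$A = -118$ ($A = \left(-2\right) 59 = -118$)
$Y = 0$ ($Y = 3 \left(-3\right) 0 = \left(-9\right) 0 = 0$)
$h = -146$ ($h = \left(-118 - 51\right) + 23 = -169 + 23 = -146$)
$h - Y = -146 - 0 = -146 + 0 = -146$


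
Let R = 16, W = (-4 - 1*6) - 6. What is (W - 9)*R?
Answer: -400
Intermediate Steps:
W = -16 (W = (-4 - 6) - 6 = -10 - 6 = -16)
(W - 9)*R = (-16 - 9)*16 = -25*16 = -400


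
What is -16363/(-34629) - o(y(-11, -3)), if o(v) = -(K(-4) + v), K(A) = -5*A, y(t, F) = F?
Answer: 605056/34629 ≈ 17.473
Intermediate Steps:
o(v) = -20 - v (o(v) = -(-5*(-4) + v) = -(20 + v) = -20 - v)
-16363/(-34629) - o(y(-11, -3)) = -16363/(-34629) - (-20 - 1*(-3)) = -16363*(-1/34629) - (-20 + 3) = 16363/34629 - 1*(-17) = 16363/34629 + 17 = 605056/34629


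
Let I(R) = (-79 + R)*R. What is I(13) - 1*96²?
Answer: -10074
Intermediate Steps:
I(R) = R*(-79 + R)
I(13) - 1*96² = 13*(-79 + 13) - 1*96² = 13*(-66) - 1*9216 = -858 - 9216 = -10074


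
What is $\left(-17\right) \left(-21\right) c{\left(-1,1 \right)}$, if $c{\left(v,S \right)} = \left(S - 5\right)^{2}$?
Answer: $5712$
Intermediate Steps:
$c{\left(v,S \right)} = \left(-5 + S\right)^{2}$
$\left(-17\right) \left(-21\right) c{\left(-1,1 \right)} = \left(-17\right) \left(-21\right) \left(-5 + 1\right)^{2} = 357 \left(-4\right)^{2} = 357 \cdot 16 = 5712$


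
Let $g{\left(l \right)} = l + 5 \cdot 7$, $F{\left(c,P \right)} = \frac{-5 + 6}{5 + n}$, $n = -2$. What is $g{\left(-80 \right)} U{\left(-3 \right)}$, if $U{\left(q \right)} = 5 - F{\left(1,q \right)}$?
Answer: $-210$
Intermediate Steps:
$F{\left(c,P \right)} = \frac{1}{3}$ ($F{\left(c,P \right)} = \frac{-5 + 6}{5 - 2} = 1 \cdot \frac{1}{3} = \frac{1}{3}$)
$g{\left(l \right)} = 35 + l$ ($g{\left(l \right)} = l + 35 = 35 + l$)
$U{\left(q \right)} = \frac{14}{3}$ ($U{\left(q \right)} = 5 - \frac{1}{3} = \frac{14}{3}$)
$g{\left(-80 \right)} U{\left(-3 \right)} = \left(35 - 80\right) \frac{14}{3} = \left(-45\right) \frac{14}{3} = -210$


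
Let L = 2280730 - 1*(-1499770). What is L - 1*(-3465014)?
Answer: 7245514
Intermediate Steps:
L = 3780500 (L = 2280730 + 1499770 = 3780500)
L - 1*(-3465014) = 3780500 - 1*(-3465014) = 3780500 + 3465014 = 7245514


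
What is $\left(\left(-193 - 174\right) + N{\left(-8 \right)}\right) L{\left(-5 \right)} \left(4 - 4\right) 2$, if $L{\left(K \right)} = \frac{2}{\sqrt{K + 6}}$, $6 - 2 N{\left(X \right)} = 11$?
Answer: $0$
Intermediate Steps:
$N{\left(X \right)} = - \frac{5}{2}$ ($N{\left(X \right)} = 3 - \frac{11}{2} = - \frac{5}{2}$)
$L{\left(K \right)} = \frac{2}{\sqrt{6 + K}}$
$\left(\left(-193 - 174\right) + N{\left(-8 \right)}\right) L{\left(-5 \right)} \left(4 - 4\right) 2 = \left(\left(-193 - 174\right) - \frac{5}{2}\right) \frac{2}{\sqrt{6 - 5}} \left(4 - 4\right) 2 = \left(-367 - \frac{5}{2}\right) 2 \frac{1}{\sqrt{1}} \cdot 0 \cdot 2 = - \frac{739 \cdot 2 \cdot 1 \cdot 0 \cdot 2}{2} = - \frac{739 \cdot 2 \cdot 0 \cdot 2}{2} = - \frac{739 \cdot 0 \cdot 2}{2} = \left(- \frac{739}{2}\right) 0 = 0$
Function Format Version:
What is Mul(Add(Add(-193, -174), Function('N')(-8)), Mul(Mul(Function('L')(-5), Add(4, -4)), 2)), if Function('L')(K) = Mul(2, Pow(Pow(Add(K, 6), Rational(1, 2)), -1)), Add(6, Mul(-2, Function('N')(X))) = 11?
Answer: 0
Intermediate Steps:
Function('N')(X) = Rational(-5, 2) (Function('N')(X) = Add(3, Mul(Rational(-1, 2), 11)) = Add(3, Rational(-11, 2)) = Rational(-5, 2))
Function('L')(K) = Mul(2, Pow(Add(6, K), Rational(-1, 2))) (Function('L')(K) = Mul(2, Pow(Pow(Add(6, K), Rational(1, 2)), -1)) = Mul(2, Pow(Add(6, K), Rational(-1, 2))))
Mul(Add(Add(-193, -174), Function('N')(-8)), Mul(Mul(Function('L')(-5), Add(4, -4)), 2)) = Mul(Add(Add(-193, -174), Rational(-5, 2)), Mul(Mul(Mul(2, Pow(Add(6, -5), Rational(-1, 2))), Add(4, -4)), 2)) = Mul(Add(-367, Rational(-5, 2)), Mul(Mul(Mul(2, Pow(1, Rational(-1, 2))), 0), 2)) = Mul(Rational(-739, 2), Mul(Mul(Mul(2, 1), 0), 2)) = Mul(Rational(-739, 2), Mul(Mul(2, 0), 2)) = Mul(Rational(-739, 2), Mul(0, 2)) = Mul(Rational(-739, 2), 0) = 0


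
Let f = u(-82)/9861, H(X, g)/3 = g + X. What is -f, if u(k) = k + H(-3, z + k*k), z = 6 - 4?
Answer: -20087/9861 ≈ -2.0370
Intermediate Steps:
z = 2
H(X, g) = 3*X + 3*g (H(X, g) = 3*(g + X) = 3*(X + g) = 3*X + 3*g)
u(k) = -3 + k + 3*k² (u(k) = k + (3*(-3) + 3*(2 + k*k)) = k + (-9 + 3*(2 + k²)) = k + (-9 + (6 + 3*k²)) = k + (-3 + 3*k²) = -3 + k + 3*k²)
f = 20087/9861 (f = (-3 - 82 + 3*(-82)²)/9861 = (-3 - 82 + 3*6724)*(1/9861) = (-3 - 82 + 20172)*(1/9861) = 20087*(1/9861) = 20087/9861 ≈ 2.0370)
-f = -1*20087/9861 = -20087/9861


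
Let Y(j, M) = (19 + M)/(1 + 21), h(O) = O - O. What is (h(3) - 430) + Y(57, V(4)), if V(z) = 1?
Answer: -4720/11 ≈ -429.09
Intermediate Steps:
h(O) = 0
Y(j, M) = 19/22 + M/22 (Y(j, M) = (19 + M)/22 = (19 + M)*(1/22) = 19/22 + M/22)
(h(3) - 430) + Y(57, V(4)) = (0 - 430) + (19/22 + (1/22)*1) = -430 + (19/22 + 1/22) = -430 + 10/11 = -4720/11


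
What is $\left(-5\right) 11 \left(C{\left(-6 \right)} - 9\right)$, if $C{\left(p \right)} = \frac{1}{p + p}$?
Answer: $\frac{5995}{12} \approx 499.58$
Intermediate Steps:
$C{\left(p \right)} = \frac{1}{2 p}$
$\left(-5\right) 11 \left(C{\left(-6 \right)} - 9\right) = \left(-5\right) 11 \left(\frac{1}{2 \left(-6\right)} - 9\right) = - 55 \left(\frac{1}{2} \left(- \frac{1}{6}\right) - 9\right) = - 55 \left(- \frac{1}{12} - 9\right) = \left(-55\right) \left(- \frac{109}{12}\right) = \frac{5995}{12}$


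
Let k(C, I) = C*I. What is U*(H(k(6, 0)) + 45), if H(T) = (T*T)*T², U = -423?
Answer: -19035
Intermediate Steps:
H(T) = T⁴ (H(T) = T²*T² = T⁴)
U*(H(k(6, 0)) + 45) = -423*((6*0)⁴ + 45) = -423*(0⁴ + 45) = -423*(0 + 45) = -423*45 = -19035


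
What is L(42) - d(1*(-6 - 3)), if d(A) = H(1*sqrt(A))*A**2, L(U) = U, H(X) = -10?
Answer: 852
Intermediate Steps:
d(A) = -10*A**2
L(42) - d(1*(-6 - 3)) = 42 - (-10)*(1*(-6 - 3))**2 = 42 - (-10)*(1*(-9))**2 = 42 - (-10)*(-9)**2 = 42 - (-10)*81 = 42 - 1*(-810) = 42 + 810 = 852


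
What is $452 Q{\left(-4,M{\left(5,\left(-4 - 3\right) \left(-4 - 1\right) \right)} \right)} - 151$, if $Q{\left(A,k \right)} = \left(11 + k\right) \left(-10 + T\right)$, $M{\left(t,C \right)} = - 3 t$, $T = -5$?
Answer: $26969$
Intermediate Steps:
$Q{\left(A,k \right)} = -165 - 15 k$ ($Q{\left(A,k \right)} = \left(11 + k\right) \left(-10 - 5\right) = \left(11 + k\right) \left(-15\right) = -165 - 15 k$)
$452 Q{\left(-4,M{\left(5,\left(-4 - 3\right) \left(-4 - 1\right) \right)} \right)} - 151 = 452 \left(-165 - 15 \left(\left(-3\right) 5\right)\right) - 151 = 452 \left(-165 - -225\right) - 151 = 452 \left(-165 + 225\right) - 151 = 452 \cdot 60 - 151 = 27120 - 151 = 26969$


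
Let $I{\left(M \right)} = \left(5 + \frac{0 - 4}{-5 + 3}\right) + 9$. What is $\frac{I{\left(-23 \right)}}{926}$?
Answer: $\frac{8}{463} \approx 0.017279$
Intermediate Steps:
$I{\left(M \right)} = 16$ ($I{\left(M \right)} = \left(5 - \frac{4}{-2}\right) + 9 = \left(5 - -2\right) + 9 = \left(5 + 2\right) + 9 = 7 + 9 = 16$)
$\frac{I{\left(-23 \right)}}{926} = \frac{16}{926} = 16 \cdot \frac{1}{926} = \frac{8}{463}$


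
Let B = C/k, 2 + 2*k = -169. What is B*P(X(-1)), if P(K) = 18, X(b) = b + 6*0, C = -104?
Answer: 416/19 ≈ 21.895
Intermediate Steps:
k = -171/2 (k = -1 + (½)*(-169) = -1 - 169/2 = -171/2 ≈ -85.500)
X(b) = b (X(b) = b + 0 = b)
B = 208/171 (B = -104/(-171/2) = -104*(-2/171) = 208/171 ≈ 1.2164)
B*P(X(-1)) = (208/171)*18 = 416/19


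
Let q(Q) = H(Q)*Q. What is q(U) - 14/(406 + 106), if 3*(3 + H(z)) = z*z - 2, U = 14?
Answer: 663019/768 ≈ 863.31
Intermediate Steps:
H(z) = -11/3 + z²/3 (H(z) = -3 + (z*z - 2)/3 = -3 + (z² - 2)/3 = -3 + (-2 + z²)/3 = -3 + (-⅔ + z²/3) = -11/3 + z²/3)
q(Q) = Q*(-11/3 + Q²/3) (q(Q) = (-11/3 + Q²/3)*Q = Q*(-11/3 + Q²/3))
q(U) - 14/(406 + 106) = (⅓)*14*(-11 + 14²) - 14/(406 + 106) = (⅓)*14*(-11 + 196) - 14/512 = (⅓)*14*185 + (1/512)*(-14) = 2590/3 - 7/256 = 663019/768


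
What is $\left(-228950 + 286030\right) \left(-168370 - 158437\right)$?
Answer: $-18654143560$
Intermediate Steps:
$\left(-228950 + 286030\right) \left(-168370 - 158437\right) = 57080 \left(-168370 - 158437\right) = 57080 \left(-326807\right) = -18654143560$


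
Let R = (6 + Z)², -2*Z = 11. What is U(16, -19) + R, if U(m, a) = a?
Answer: -75/4 ≈ -18.750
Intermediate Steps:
Z = -11/2 (Z = -½*11 = -11/2 ≈ -5.5000)
R = ¼ (R = (6 - 11/2)² = (½)² = ¼ ≈ 0.25000)
U(16, -19) + R = -19 + ¼ = -75/4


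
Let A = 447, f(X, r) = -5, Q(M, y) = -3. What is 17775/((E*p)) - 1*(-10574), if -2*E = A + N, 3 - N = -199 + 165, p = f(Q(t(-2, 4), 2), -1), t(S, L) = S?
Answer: 2562463/242 ≈ 10589.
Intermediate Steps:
p = -5
N = 37 (N = 3 - (-199 + 165) = 3 - 1*(-34) = 3 + 34 = 37)
E = -242 (E = -(447 + 37)/2 = -½*484 = -242)
17775/((E*p)) - 1*(-10574) = 17775/((-242*(-5))) - 1*(-10574) = 17775/1210 + 10574 = 17775*(1/1210) + 10574 = 3555/242 + 10574 = 2562463/242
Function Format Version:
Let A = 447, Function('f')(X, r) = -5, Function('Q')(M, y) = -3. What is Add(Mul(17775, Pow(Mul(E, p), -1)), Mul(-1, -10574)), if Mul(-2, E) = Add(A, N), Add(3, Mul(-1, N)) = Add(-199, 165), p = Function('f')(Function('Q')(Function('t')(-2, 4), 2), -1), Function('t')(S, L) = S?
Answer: Rational(2562463, 242) ≈ 10589.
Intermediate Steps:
p = -5
N = 37 (N = Add(3, Mul(-1, Add(-199, 165))) = Add(3, Mul(-1, -34)) = Add(3, 34) = 37)
E = -242 (E = Mul(Rational(-1, 2), Add(447, 37)) = Mul(Rational(-1, 2), 484) = -242)
Add(Mul(17775, Pow(Mul(E, p), -1)), Mul(-1, -10574)) = Add(Mul(17775, Pow(Mul(-242, -5), -1)), Mul(-1, -10574)) = Add(Mul(17775, Pow(1210, -1)), 10574) = Add(Mul(17775, Rational(1, 1210)), 10574) = Add(Rational(3555, 242), 10574) = Rational(2562463, 242)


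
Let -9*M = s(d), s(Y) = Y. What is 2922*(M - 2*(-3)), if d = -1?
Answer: 53570/3 ≈ 17857.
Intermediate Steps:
M = 1/9 (M = -1/9*(-1) = 1/9 ≈ 0.11111)
2922*(M - 2*(-3)) = 2922*(1/9 - 2*(-3)) = 2922*(1/9 + 6) = 2922*(55/9) = 53570/3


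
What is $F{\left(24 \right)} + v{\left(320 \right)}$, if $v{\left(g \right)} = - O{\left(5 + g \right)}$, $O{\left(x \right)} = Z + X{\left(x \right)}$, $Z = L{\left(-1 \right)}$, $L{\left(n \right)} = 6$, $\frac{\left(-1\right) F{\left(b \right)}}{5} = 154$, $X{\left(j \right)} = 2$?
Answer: $-778$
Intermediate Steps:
$F{\left(b \right)} = -770$ ($F{\left(b \right)} = \left(-5\right) 154 = -770$)
$Z = 6$
$O{\left(x \right)} = 8$ ($O{\left(x \right)} = 6 + 2 = 8$)
$v{\left(g \right)} = -8$ ($v{\left(g \right)} = \left(-1\right) 8 = -8$)
$F{\left(24 \right)} + v{\left(320 \right)} = -770 - 8 = -778$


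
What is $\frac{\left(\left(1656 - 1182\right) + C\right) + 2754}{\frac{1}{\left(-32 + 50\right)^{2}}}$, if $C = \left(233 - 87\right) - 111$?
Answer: $1057212$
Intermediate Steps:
$C = 35$ ($C = 146 - 111 = 35$)
$\frac{\left(\left(1656 - 1182\right) + C\right) + 2754}{\frac{1}{\left(-32 + 50\right)^{2}}} = \frac{\left(\left(1656 - 1182\right) + 35\right) + 2754}{\frac{1}{\left(-32 + 50\right)^{2}}} = \frac{\left(474 + 35\right) + 2754}{\frac{1}{18^{2}}} = \frac{509 + 2754}{\frac{1}{324}} = 3263 \frac{1}{\frac{1}{324}} = 3263 \cdot 324 = 1057212$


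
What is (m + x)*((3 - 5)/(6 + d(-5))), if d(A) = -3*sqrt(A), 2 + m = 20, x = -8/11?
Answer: -760/297 - 380*I*sqrt(5)/297 ≈ -2.5589 - 2.861*I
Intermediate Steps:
x = -8/11 (x = -8*1/11 = -8/11 ≈ -0.72727)
m = 18 (m = -2 + 20 = 18)
(m + x)*((3 - 5)/(6 + d(-5))) = (18 - 8/11)*((3 - 5)/(6 - 3*I*sqrt(5))) = 190*(-2/(6 - 3*I*sqrt(5)))/11 = -380/(11*(6 - 3*I*sqrt(5)))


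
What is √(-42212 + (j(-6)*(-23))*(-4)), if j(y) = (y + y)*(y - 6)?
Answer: 2*I*√7241 ≈ 170.19*I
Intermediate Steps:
j(y) = 2*y*(-6 + y) (j(y) = (2*y)*(-6 + y) = 2*y*(-6 + y))
√(-42212 + (j(-6)*(-23))*(-4)) = √(-42212 + ((2*(-6)*(-6 - 6))*(-23))*(-4)) = √(-42212 + ((2*(-6)*(-12))*(-23))*(-4)) = √(-42212 + (144*(-23))*(-4)) = √(-42212 - 3312*(-4)) = √(-42212 + 13248) = √(-28964) = 2*I*√7241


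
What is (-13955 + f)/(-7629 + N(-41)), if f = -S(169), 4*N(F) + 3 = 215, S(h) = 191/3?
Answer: 5257/2841 ≈ 1.8504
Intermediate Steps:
S(h) = 191/3 (S(h) = 191*(⅓) = 191/3)
N(F) = 53 (N(F) = -¾ + (¼)*215 = -¾ + 215/4 = 53)
f = -191/3 (f = -1*191/3 = -191/3 ≈ -63.667)
(-13955 + f)/(-7629 + N(-41)) = (-13955 - 191/3)/(-7629 + 53) = -42056/3/(-7576) = -42056/3*(-1/7576) = 5257/2841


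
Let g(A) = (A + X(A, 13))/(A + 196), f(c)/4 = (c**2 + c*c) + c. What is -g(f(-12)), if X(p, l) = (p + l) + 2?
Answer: -171/100 ≈ -1.7100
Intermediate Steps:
X(p, l) = 2 + l + p (X(p, l) = (l + p) + 2 = 2 + l + p)
f(c) = 4*c + 8*c**2 (f(c) = 4*((c**2 + c*c) + c) = 4*((c**2 + c**2) + c) = 4*(2*c**2 + c) = 4*(c + 2*c**2) = 4*c + 8*c**2)
g(A) = (15 + 2*A)/(196 + A) (g(A) = (A + (2 + 13 + A))/(A + 196) = (A + (15 + A))/(196 + A) = (15 + 2*A)/(196 + A))
-g(f(-12)) = -(15 + 2*(4*(-12)*(1 + 2*(-12))))/(196 + 4*(-12)*(1 + 2*(-12))) = -(15 + 2*(4*(-12)*(1 - 24)))/(196 + 4*(-12)*(1 - 24)) = -(15 + 2*(4*(-12)*(-23)))/(196 + 4*(-12)*(-23)) = -(15 + 2*1104)/(196 + 1104) = -(15 + 2208)/1300 = -2223/1300 = -1*171/100 = -171/100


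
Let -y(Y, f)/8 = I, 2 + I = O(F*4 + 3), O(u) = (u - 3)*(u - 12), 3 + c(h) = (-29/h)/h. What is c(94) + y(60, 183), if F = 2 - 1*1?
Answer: 1528599/8836 ≈ 173.00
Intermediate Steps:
F = 1 (F = 2 - 1 = 1)
c(h) = -3 - 29/h**2 (c(h) = -3 + (-29/h)/h = -3 - 29/h**2)
O(u) = (-12 + u)*(-3 + u) (O(u) = (-3 + u)*(-12 + u) = (-12 + u)*(-3 + u))
I = -22 (I = -2 + (36 + (1*4 + 3)**2 - 15*(1*4 + 3)) = -2 + (36 + (4 + 3)**2 - 15*(4 + 3)) = -2 + (36 + 7**2 - 15*7) = -2 + (36 + 49 - 105) = -2 - 20 = -22)
y(Y, f) = 176 (y(Y, f) = -8*(-22) = 176)
c(94) + y(60, 183) = (-3 - 29/94**2) + 176 = (-3 - 29*1/8836) + 176 = (-3 - 29/8836) + 176 = -26537/8836 + 176 = 1528599/8836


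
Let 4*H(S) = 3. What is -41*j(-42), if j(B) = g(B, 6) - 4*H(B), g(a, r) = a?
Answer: 1845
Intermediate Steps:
H(S) = ¾ (H(S) = (¼)*3 = ¾)
j(B) = -3 + B (j(B) = B - 4*3/4 = B - 1*3 = B - 3 = -3 + B)
-41*j(-42) = -41*(-3 - 42) = -41*(-45) = 1845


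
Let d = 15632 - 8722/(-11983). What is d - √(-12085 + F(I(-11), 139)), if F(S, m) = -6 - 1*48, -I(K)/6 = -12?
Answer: 187326978/11983 - I*√12139 ≈ 15633.0 - 110.18*I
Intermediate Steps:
I(K) = 72 (I(K) = -6*(-12) = 72)
F(S, m) = -54 (F(S, m) = -6 - 48 = -54)
d = 187326978/11983 (d = 15632 - 8722*(-1)/11983 = 15632 - 1*(-8722/11983) = 15632 + 8722/11983 = 187326978/11983 ≈ 15633.)
d - √(-12085 + F(I(-11), 139)) = 187326978/11983 - √(-12085 - 54) = 187326978/11983 - √(-12139) = 187326978/11983 - I*√12139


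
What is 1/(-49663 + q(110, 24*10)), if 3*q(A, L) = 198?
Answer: -1/49597 ≈ -2.0163e-5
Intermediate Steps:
q(A, L) = 66 (q(A, L) = (⅓)*198 = 66)
1/(-49663 + q(110, 24*10)) = 1/(-49663 + 66) = 1/(-49597) = -1/49597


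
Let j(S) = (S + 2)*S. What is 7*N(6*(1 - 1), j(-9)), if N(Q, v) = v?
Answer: 441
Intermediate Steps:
j(S) = S*(2 + S) (j(S) = (2 + S)*S = S*(2 + S))
7*N(6*(1 - 1), j(-9)) = 7*(-9*(2 - 9)) = 7*(-9*(-7)) = 7*63 = 441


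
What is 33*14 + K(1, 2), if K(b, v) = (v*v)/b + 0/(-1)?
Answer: 466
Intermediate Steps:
K(b, v) = v**2/b (K(b, v) = v**2/b + 0*(-1) = v**2/b + 0 = v**2/b)
33*14 + K(1, 2) = 33*14 + 2**2/1 = 462 + 1*4 = 462 + 4 = 466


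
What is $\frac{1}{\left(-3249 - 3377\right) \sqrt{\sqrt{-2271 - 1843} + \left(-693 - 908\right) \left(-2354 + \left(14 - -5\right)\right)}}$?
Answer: $- \frac{1}{6626 \sqrt{3738335 + 11 i \sqrt{34}}} \approx -7.8057 \cdot 10^{-8} + 6.6963 \cdot 10^{-13} i$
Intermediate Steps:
$\frac{1}{\left(-3249 - 3377\right) \sqrt{\sqrt{-2271 - 1843} + \left(-693 - 908\right) \left(-2354 + \left(14 - -5\right)\right)}} = \frac{1}{\left(-6626\right) \sqrt{\sqrt{-4114} - 1601 \left(-2354 + \left(14 + 5\right)\right)}} = - \frac{1}{6626 \sqrt{11 i \sqrt{34} - 1601 \left(-2354 + 19\right)}} = - \frac{1}{6626 \sqrt{11 i \sqrt{34} - -3738335}} = - \frac{1}{6626 \sqrt{11 i \sqrt{34} + 3738335}} = - \frac{1}{6626 \sqrt{3738335 + 11 i \sqrt{34}}}$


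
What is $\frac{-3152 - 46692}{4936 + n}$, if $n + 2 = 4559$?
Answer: $- \frac{49844}{9493} \approx -5.2506$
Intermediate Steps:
$n = 4557$ ($n = -2 + 4559 = 4557$)
$\frac{-3152 - 46692}{4936 + n} = \frac{-3152 - 46692}{4936 + 4557} = - \frac{49844}{9493}$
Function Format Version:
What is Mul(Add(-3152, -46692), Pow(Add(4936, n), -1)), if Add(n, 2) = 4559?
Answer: Rational(-49844, 9493) ≈ -5.2506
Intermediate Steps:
n = 4557 (n = Add(-2, 4559) = 4557)
Mul(Add(-3152, -46692), Pow(Add(4936, n), -1)) = Mul(Add(-3152, -46692), Pow(Add(4936, 4557), -1)) = Mul(-49844, Pow(9493, -1)) = Mul(-49844, Rational(1, 9493)) = Rational(-49844, 9493)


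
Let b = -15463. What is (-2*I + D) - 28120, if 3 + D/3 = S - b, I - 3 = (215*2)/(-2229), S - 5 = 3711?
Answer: 65537918/2229 ≈ 29402.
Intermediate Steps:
S = 3716 (S = 5 + 3711 = 3716)
I = 6257/2229 (I = 3 + (215*2)/(-2229) = 3 + 430*(-1/2229) = 3 - 430/2229 = 6257/2229 ≈ 2.8071)
D = 57528 (D = -9 + 3*(3716 - 1*(-15463)) = -9 + 3*(3716 + 15463) = -9 + 3*19179 = -9 + 57537 = 57528)
(-2*I + D) - 28120 = (-2*6257/2229 + 57528) - 28120 = (-12514/2229 + 57528) - 28120 = 128217398/2229 - 28120 = 65537918/2229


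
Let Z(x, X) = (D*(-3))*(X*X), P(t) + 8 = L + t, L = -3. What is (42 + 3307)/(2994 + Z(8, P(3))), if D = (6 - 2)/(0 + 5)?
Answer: 16745/14202 ≈ 1.1791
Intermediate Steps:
P(t) = -11 + t (P(t) = -8 + (-3 + t) = -11 + t)
D = ⅘ (D = 4/5 = 4*(⅕) = ⅘ ≈ 0.80000)
Z(x, X) = -12*X²/5 (Z(x, X) = ((⅘)*(-3))*(X*X) = -12*X²/5)
(42 + 3307)/(2994 + Z(8, P(3))) = (42 + 3307)/(2994 - 12*(-11 + 3)²/5) = 3349/(2994 - 12/5*(-8)²) = 3349/(2994 - 12/5*64) = 3349/(2994 - 768/5) = 3349/(14202/5) = 3349*(5/14202) = 16745/14202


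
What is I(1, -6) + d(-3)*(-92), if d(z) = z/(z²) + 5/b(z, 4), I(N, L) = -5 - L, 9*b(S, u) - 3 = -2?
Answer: -12325/3 ≈ -4108.3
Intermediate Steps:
b(S, u) = ⅑ (b(S, u) = ⅓ + (⅑)*(-2) = ⅓ - 2/9 = ⅑)
d(z) = 45 + 1/z (d(z) = z/(z²) + 5/(⅑) = z/z² + 5*9 = 1/z + 45 = 45 + 1/z)
I(1, -6) + d(-3)*(-92) = (-5 - 1*(-6)) + (45 + 1/(-3))*(-92) = (-5 + 6) + (45 - ⅓)*(-92) = 1 + (134/3)*(-92) = 1 - 12328/3 = -12325/3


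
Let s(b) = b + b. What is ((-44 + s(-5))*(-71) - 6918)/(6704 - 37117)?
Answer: 3084/30413 ≈ 0.10140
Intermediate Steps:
s(b) = 2*b
((-44 + s(-5))*(-71) - 6918)/(6704 - 37117) = ((-44 + 2*(-5))*(-71) - 6918)/(6704 - 37117) = ((-44 - 10)*(-71) - 6918)/(-30413) = (-54*(-71) - 6918)*(-1/30413) = (3834 - 6918)*(-1/30413) = -3084*(-1/30413) = 3084/30413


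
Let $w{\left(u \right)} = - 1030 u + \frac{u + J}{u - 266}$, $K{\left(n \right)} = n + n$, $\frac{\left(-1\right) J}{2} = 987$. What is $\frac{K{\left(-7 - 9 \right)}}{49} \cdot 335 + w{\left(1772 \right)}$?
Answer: $- \frac{67351005629}{36897} \approx -1.8254 \cdot 10^{6}$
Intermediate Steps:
$J = -1974$ ($J = \left(-2\right) 987 = -1974$)
$K{\left(n \right)} = 2 n$
$w{\left(u \right)} = - 1030 u + \frac{-1974 + u}{-266 + u}$ ($w{\left(u \right)} = - 1030 u + \frac{u - 1974}{u - 266} = - 1030 u + \frac{-1974 + u}{-266 + u}$)
$\frac{K{\left(-7 - 9 \right)}}{49} \cdot 335 + w{\left(1772 \right)} = \frac{2 \left(-7 - 9\right)}{49} \cdot 335 + \frac{-1974 - 1030 \cdot 1772^{2} + 273981 \cdot 1772}{-266 + 1772} = 2 \left(-16\right) \frac{1}{49} \cdot 335 + \frac{-1974 - 3234183520 + 485494332}{1506} = \left(-32\right) \frac{1}{49} \cdot 335 + \frac{-1974 - 3234183520 + 485494332}{1506} = \left(- \frac{32}{49}\right) 335 + \frac{1}{1506} \left(-2748691162\right) = - \frac{10720}{49} - \frac{1374345581}{753} = - \frac{67351005629}{36897}$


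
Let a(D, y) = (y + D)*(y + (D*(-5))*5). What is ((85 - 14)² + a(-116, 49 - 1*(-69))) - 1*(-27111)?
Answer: 38188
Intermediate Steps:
a(D, y) = (D + y)*(y - 25*D) (a(D, y) = (D + y)*(y - 5*D*5) = (D + y)*(y - 25*D))
((85 - 14)² + a(-116, 49 - 1*(-69))) - 1*(-27111) = ((85 - 14)² + ((49 - 1*(-69))² - 25*(-116)² - 24*(-116)*(49 - 1*(-69)))) - 1*(-27111) = (71² + ((49 + 69)² - 25*13456 - 24*(-116)*(49 + 69))) + 27111 = (5041 + (118² - 336400 - 24*(-116)*118)) + 27111 = (5041 + (13924 - 336400 + 328512)) + 27111 = (5041 + 6036) + 27111 = 11077 + 27111 = 38188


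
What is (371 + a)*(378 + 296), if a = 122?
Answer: 332282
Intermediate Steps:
(371 + a)*(378 + 296) = (371 + 122)*(378 + 296) = 493*674 = 332282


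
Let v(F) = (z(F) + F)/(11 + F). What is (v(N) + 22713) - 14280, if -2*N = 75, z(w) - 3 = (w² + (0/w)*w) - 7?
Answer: 16763/2 ≈ 8381.5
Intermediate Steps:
z(w) = -4 + w² (z(w) = 3 + ((w² + (0/w)*w) - 7) = 3 + ((w² + 0*w) - 7) = 3 + ((w² + 0) - 7) = 3 + (w² - 7) = 3 + (-7 + w²) = -4 + w²)
N = -75/2 (N = -½*75 = -75/2 ≈ -37.500)
v(F) = (-4 + F + F²)/(11 + F) (v(F) = ((-4 + F²) + F)/(11 + F) = (-4 + F + F²)/(11 + F))
(v(N) + 22713) - 14280 = ((-4 - 75/2 + (-75/2)²)/(11 - 75/2) + 22713) - 14280 = ((-4 - 75/2 + 5625/4)/(-53/2) + 22713) - 14280 = (-2/53*5459/4 + 22713) - 14280 = (-103/2 + 22713) - 14280 = 45323/2 - 14280 = 16763/2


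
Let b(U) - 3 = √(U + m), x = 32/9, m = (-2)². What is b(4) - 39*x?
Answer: -407/3 + 2*√2 ≈ -132.84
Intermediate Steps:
m = 4
x = 32/9 (x = 32*(⅑) = 32/9 ≈ 3.5556)
b(U) = 3 + √(4 + U) (b(U) = 3 + √(U + 4) = 3 + √(4 + U))
b(4) - 39*x = (3 + √(4 + 4)) - 39*32/9 = (3 + √8) - 416/3 = (3 + 2*√2) - 416/3 = -407/3 + 2*√2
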